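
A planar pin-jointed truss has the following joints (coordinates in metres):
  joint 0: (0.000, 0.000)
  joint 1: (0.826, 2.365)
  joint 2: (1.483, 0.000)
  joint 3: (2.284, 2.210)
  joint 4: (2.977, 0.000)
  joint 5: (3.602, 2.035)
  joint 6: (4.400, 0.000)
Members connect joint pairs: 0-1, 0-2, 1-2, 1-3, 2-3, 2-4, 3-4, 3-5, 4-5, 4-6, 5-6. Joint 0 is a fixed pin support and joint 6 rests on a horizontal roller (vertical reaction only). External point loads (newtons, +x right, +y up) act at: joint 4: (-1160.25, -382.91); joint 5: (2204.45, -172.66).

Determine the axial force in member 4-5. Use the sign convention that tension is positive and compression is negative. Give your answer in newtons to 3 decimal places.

N=7 nodes, M=11 members, R=3 reactions → 2N=14, M+R=14
member 0 (0-1): L=2.5051, (cx,cy)=(0.3297,0.9441)
member 1 (0-2): L=1.4830, (cx,cy)=(1.0000,0.0000)
member 2 (1-2): L=2.4546, (cx,cy)=(0.2677,-0.9635)
member 3 (1-3): L=1.4662, (cx,cy)=(0.9944,-0.1057)
member 4 (2-3): L=2.3507, (cx,cy)=(0.3408,0.9402)
member 5 (2-4): L=1.4940, (cx,cy)=(1.0000,0.0000)
member 6 (3-4): L=2.3161, (cx,cy)=(0.2992,-0.9542)
member 7 (3-5): L=1.3296, (cx,cy)=(0.9913,-0.1316)
member 8 (4-5): L=2.1288, (cx,cy)=(0.2936,0.9559)
member 9 (4-6): L=1.4230, (cx,cy)=(1.0000,0.0000)
member 10 (5-6): L=2.1859, (cx,cy)=(0.3651,-0.9310)
solve A·x = −loads:
  F[0-1] = +915.6120 N (tension)
  F[0-2] = +742.2971 N (tension)
  F[1-2] = -958.7683 N (compression)
  F[1-3] = +561.6789 N (tension)
  F[2-3] = +982.5897 N (tension)
  F[2-4] = +150.8487 N (tension)
  F[3-4] = -1074.9779 N (compression)
  F[3-5] = +1225.6576 N (tension)
  F[4-5] = +1473.5794 N (tension)
  F[4-6] = +556.8265 N (tension)
  F[5-6] = -1525.2512 N (compression)
  Rx@0 = -1044.2000 N
  Ry@0 = -864.4073 N
  Ry@6 = +1419.9773 N

1473.579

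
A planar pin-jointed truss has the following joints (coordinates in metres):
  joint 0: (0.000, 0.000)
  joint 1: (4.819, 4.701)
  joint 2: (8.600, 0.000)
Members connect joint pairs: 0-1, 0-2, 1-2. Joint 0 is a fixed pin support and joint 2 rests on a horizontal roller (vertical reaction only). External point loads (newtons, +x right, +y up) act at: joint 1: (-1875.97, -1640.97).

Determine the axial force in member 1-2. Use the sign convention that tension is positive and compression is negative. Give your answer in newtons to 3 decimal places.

N=3 nodes, M=3 members, R=3 reactions → 2N=6, M+R=6
member 0 (0-1): L=6.7322, (cx,cy)=(0.7158,0.6983)
member 1 (0-2): L=8.6000, (cx,cy)=(1.0000,0.0000)
member 2 (1-2): L=6.0329, (cx,cy)=(0.6267,-0.7792)
solve A·x = −loads:
  F[0-1] = -2501.7048 N (compression)
  F[0-2] = -85.2088 N (compression)
  F[1-2] = +135.9567 N (tension)
  Rx@0 = +1875.9700 N
  Ry@0 = +1746.9119 N
  Ry@2 = -105.9419 N

135.957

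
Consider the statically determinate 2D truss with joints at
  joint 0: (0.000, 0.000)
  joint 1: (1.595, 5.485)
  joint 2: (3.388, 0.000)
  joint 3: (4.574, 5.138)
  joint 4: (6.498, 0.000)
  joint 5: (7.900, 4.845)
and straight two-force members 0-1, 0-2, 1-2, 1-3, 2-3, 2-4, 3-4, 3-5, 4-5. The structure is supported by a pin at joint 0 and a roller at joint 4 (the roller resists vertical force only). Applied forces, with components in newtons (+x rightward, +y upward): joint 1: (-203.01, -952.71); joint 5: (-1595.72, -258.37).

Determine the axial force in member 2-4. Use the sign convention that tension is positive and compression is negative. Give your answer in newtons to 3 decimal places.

N=6 nodes, M=9 members, R=3 reactions → 2N=12, M+R=12
member 0 (0-1): L=5.7122, (cx,cy)=(0.2792,0.9602)
member 1 (0-2): L=3.3880, (cx,cy)=(1.0000,0.0000)
member 2 (1-2): L=5.7706, (cx,cy)=(0.3107,-0.9505)
member 3 (1-3): L=2.9991, (cx,cy)=(0.9933,-0.1157)
member 4 (2-3): L=5.2731, (cx,cy)=(0.2249,0.9744)
member 5 (2-4): L=3.1100, (cx,cy)=(1.0000,0.0000)
member 6 (3-4): L=5.4864, (cx,cy)=(0.3507,-0.9365)
member 7 (3-5): L=3.3389, (cx,cy)=(0.9961,-0.0878)
member 8 (4-5): L=5.0438, (cx,cy)=(0.2780,0.9606)
solve A·x = −loads:
  F[0-1] = -2108.1152 N (compression)
  F[0-2] = -1210.0877 N (compression)
  F[1-2] = +1221.1091 N (tension)
  F[1-3] = -770.2179 N (compression)
  F[2-3] = -1191.1895 N (compression)
  F[2-4] = -562.7585 N (compression)
  F[3-4] = +1283.7365 N (tension)
  F[3-5] = -1488.8912 N (compression)
  F[4-5] = -404.9863 N (compression)
  Rx@0 = +1798.7300 N
  Ry@0 = +2024.2653 N
  Ry@4 = -813.1853 N

-562.758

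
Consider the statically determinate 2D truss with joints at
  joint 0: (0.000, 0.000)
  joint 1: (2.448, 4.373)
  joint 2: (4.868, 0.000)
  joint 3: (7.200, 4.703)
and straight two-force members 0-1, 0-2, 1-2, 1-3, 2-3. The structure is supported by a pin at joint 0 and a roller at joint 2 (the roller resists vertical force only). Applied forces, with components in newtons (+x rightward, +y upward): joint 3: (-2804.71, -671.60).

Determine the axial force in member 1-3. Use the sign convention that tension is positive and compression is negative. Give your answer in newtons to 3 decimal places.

-2566.006

N=4 nodes, M=5 members, R=3 reactions → 2N=8, M+R=8
member 0 (0-1): L=5.0116, (cx,cy)=(0.4885,0.8726)
member 1 (0-2): L=4.8680, (cx,cy)=(1.0000,0.0000)
member 2 (1-2): L=4.9980, (cx,cy)=(0.4842,-0.8750)
member 3 (1-3): L=4.7634, (cx,cy)=(0.9976,0.0693)
member 4 (2-3): L=5.2494, (cx,cy)=(0.4442,0.8959)
solve A·x = −loads:
  F[0-1] = -2736.6140 N (compression)
  F[0-2] = -1467.9570 N (compression)
  F[1-2] = +2526.0064 N (tension)
  F[1-3] = -2566.0060 N (compression)
  F[2-3] = -551.2097 N (compression)
  Rx@0 = +2804.7100 N
  Ry@0 = +2387.9170 N
  Ry@2 = -1716.3170 N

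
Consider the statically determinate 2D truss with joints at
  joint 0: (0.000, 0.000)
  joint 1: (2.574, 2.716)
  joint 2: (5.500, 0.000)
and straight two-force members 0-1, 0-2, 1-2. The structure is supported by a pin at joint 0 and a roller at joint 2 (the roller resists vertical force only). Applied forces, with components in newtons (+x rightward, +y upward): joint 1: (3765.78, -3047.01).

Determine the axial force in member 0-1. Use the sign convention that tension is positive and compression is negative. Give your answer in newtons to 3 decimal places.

N=3 nodes, M=3 members, R=3 reactions → 2N=6, M+R=6
member 0 (0-1): L=3.7419, (cx,cy)=(0.6879,0.7258)
member 1 (0-2): L=5.5000, (cx,cy)=(1.0000,0.0000)
member 2 (1-2): L=3.9923, (cx,cy)=(0.7329,-0.6803)
solve A·x = −loads:
  F[0-1] = +328.7306 N (tension)
  F[0-2] = +3539.6534 N (tension)
  F[1-2] = -4829.5329 N (compression)
  Rx@0 = -3765.7800 N
  Ry@0 = -238.6013 N
  Ry@2 = +3285.6113 N

328.731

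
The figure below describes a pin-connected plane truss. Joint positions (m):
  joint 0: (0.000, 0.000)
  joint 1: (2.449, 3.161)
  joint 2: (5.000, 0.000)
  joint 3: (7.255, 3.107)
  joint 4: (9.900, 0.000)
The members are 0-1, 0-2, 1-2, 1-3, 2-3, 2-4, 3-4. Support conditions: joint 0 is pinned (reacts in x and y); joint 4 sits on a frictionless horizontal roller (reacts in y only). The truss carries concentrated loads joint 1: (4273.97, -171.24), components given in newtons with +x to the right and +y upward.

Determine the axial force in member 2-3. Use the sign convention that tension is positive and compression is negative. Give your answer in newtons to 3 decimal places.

1707.971

N=5 nodes, M=7 members, R=3 reactions → 2N=10, M+R=10
member 0 (0-1): L=3.9987, (cx,cy)=(0.6125,0.7905)
member 1 (0-2): L=5.0000, (cx,cy)=(1.0000,0.0000)
member 2 (1-2): L=4.0620, (cx,cy)=(0.6280,-0.7782)
member 3 (1-3): L=4.8063, (cx,cy)=(0.9999,-0.0112)
member 4 (2-3): L=3.8391, (cx,cy)=(0.5874,0.8093)
member 5 (2-4): L=4.9000, (cx,cy)=(1.0000,0.0000)
member 6 (3-4): L=4.0804, (cx,cy)=(0.6482,-0.7614)
solve A·x = −loads:
  F[0-1] = +1563.2572 N (tension)
  F[0-2] = +3316.5523 N (tension)
  F[1-2] = -1776.2603 N (compression)
  F[1-3] = -2201.1608 N (compression)
  F[2-3] = +1707.9708 N (tension)
  F[2-4] = +1197.7914 N (tension)
  F[3-4] = -1847.8035 N (compression)
  Rx@0 = -4273.9700 N
  Ry@0 = -1235.7687 N
  Ry@4 = +1407.0087 N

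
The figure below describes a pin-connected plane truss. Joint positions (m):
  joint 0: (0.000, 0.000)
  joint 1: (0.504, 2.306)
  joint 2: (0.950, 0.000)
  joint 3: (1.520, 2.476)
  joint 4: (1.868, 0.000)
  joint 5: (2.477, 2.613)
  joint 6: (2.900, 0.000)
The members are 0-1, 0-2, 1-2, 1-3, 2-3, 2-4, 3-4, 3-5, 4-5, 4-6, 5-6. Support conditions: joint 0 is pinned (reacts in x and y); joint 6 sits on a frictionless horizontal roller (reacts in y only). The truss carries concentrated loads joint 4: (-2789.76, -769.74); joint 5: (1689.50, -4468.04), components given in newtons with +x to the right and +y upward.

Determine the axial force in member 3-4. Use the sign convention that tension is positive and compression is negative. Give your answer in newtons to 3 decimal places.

N=7 nodes, M=11 members, R=3 reactions → 2N=14, M+R=14
member 0 (0-1): L=2.3604, (cx,cy)=(0.2135,0.9769)
member 1 (0-2): L=0.9500, (cx,cy)=(1.0000,0.0000)
member 2 (1-2): L=2.3487, (cx,cy)=(0.1899,-0.9818)
member 3 (1-3): L=1.0301, (cx,cy)=(0.9863,0.1650)
member 4 (2-3): L=2.5408, (cx,cy)=(0.2243,0.9745)
member 5 (2-4): L=0.9180, (cx,cy)=(1.0000,0.0000)
member 6 (3-4): L=2.5003, (cx,cy)=(0.1392,-0.9903)
member 7 (3-5): L=0.9668, (cx,cy)=(0.9899,0.1417)
member 8 (4-5): L=2.6830, (cx,cy)=(0.2270,0.9739)
member 9 (4-6): L=1.0320, (cx,cy)=(1.0000,0.0000)
member 10 (5-6): L=2.6470, (cx,cy)=(0.1598,-0.9871)
solve A·x = −loads:
  F[0-1] = +610.7435 N (tension)
  F[0-2] = -1230.6659 N (compression)
  F[1-2] = -567.1383 N (compression)
  F[1-3] = +241.4096 N (tension)
  F[2-3] = +571.3837 N (tension)
  F[2-4] = -1466.5450 N (compression)
  F[3-4] = -538.7327 N (compression)
  F[3-5] = +445.7651 N (tension)
  F[4-5] = +1338.1565 N (tension)
  F[4-6] = +944.4959 N (tension)
  F[5-6] = -5910.3934 N (compression)
  Rx@0 = +1100.2600 N
  Ry@0 = -596.6589 N
  Ry@6 = +5834.4389 N

-538.733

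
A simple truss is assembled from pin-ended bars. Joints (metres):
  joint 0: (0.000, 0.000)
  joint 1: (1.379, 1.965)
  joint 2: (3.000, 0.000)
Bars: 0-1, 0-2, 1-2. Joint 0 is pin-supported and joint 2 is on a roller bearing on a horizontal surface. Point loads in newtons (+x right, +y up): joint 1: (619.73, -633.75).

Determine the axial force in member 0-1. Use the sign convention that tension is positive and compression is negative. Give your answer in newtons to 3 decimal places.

N=3 nodes, M=3 members, R=3 reactions → 2N=6, M+R=6
member 0 (0-1): L=2.4006, (cx,cy)=(0.5744,0.8185)
member 1 (0-2): L=3.0000, (cx,cy)=(1.0000,0.0000)
member 2 (1-2): L=2.5473, (cx,cy)=(0.6364,-0.7714)
solve A·x = −loads:
  F[0-1] = +77.5605 N (tension)
  F[0-2] = +575.1761 N (tension)
  F[1-2] = -903.8622 N (compression)
  Rx@0 = -619.7300 N
  Ry@0 = -63.4869 N
  Ry@2 = +697.2369 N

77.561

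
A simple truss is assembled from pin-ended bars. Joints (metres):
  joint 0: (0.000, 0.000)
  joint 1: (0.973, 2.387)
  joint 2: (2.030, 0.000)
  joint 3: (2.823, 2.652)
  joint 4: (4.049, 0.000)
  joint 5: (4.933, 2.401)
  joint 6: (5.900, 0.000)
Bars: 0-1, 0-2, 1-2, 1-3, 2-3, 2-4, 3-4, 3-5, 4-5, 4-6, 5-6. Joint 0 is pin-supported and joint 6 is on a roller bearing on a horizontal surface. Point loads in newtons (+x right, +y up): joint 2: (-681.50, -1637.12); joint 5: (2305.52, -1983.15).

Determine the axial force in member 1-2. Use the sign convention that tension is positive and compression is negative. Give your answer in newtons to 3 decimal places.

N=7 nodes, M=11 members, R=3 reactions → 2N=14, M+R=14
member 0 (0-1): L=2.5777, (cx,cy)=(0.3775,0.9260)
member 1 (0-2): L=2.0300, (cx,cy)=(1.0000,0.0000)
member 2 (1-2): L=2.6106, (cx,cy)=(0.4049,-0.9144)
member 3 (1-3): L=1.8689, (cx,cy)=(0.9899,0.1418)
member 4 (2-3): L=2.7680, (cx,cy)=(0.2865,0.9581)
member 5 (2-4): L=2.0190, (cx,cy)=(1.0000,0.0000)
member 6 (3-4): L=2.9217, (cx,cy)=(0.4196,-0.9077)
member 7 (3-5): L=2.1249, (cx,cy)=(0.9930,-0.1181)
member 8 (4-5): L=2.5586, (cx,cy)=(0.3455,0.9384)
member 9 (4-6): L=1.8510, (cx,cy)=(1.0000,0.0000)
member 10 (5-6): L=2.5884, (cx,cy)=(0.3736,-0.9276)
solve A·x = −loads:
  F[0-1] = -497.4452 N (compression)
  F[0-2] = +1811.7903 N (tension)
  F[1-2] = +446.0771 N (tension)
  F[1-3] = -372.1445 N (compression)
  F[2-3] = +1283.0219 N (tension)
  F[2-4] = +2306.3365 N (tension)
  F[3-4] = -1371.4186 N (compression)
  F[3-5] = +578.7132 N (tension)
  F[4-5] = +1326.5272 N (tension)
  F[4-6] = +1272.5353 N (tension)
  F[5-6] = -3406.2552 N (compression)
  Rx@0 = -1624.0200 N
  Ry@0 = +460.6452 N
  Ry@6 = +3159.6248 N

446.077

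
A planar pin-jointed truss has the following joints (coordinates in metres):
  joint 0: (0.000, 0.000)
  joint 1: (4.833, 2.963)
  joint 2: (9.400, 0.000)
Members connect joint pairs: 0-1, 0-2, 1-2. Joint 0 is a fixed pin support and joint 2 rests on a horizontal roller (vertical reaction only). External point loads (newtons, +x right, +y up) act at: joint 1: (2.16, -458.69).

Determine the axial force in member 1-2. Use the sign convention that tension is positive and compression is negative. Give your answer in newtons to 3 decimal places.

N=3 nodes, M=3 members, R=3 reactions → 2N=6, M+R=6
member 0 (0-1): L=5.6690, (cx,cy)=(0.8525,0.5227)
member 1 (0-2): L=9.4000, (cx,cy)=(1.0000,0.0000)
member 2 (1-2): L=5.4440, (cx,cy)=(0.8389,-0.5443)
solve A·x = −loads:
  F[0-1] = -425.0757 N (compression)
  F[0-2] = +364.5521 N (tension)
  F[1-2] = -434.5549 N (compression)
  Rx@0 = -2.1600 N
  Ry@0 = +222.1742 N
  Ry@2 = +236.5158 N

-434.555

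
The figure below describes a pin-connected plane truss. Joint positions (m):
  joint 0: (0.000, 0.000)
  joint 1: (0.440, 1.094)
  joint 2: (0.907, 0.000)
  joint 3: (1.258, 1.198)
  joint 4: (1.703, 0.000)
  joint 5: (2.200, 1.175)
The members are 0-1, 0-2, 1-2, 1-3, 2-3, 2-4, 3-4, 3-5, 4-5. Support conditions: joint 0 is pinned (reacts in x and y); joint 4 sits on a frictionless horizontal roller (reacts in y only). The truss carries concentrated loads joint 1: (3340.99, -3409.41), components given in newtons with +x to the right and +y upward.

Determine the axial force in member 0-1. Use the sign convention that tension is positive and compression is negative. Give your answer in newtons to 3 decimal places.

N=6 nodes, M=9 members, R=3 reactions → 2N=12, M+R=12
member 0 (0-1): L=1.1792, (cx,cy)=(0.3731,0.9278)
member 1 (0-2): L=0.9070, (cx,cy)=(1.0000,0.0000)
member 2 (1-2): L=1.1895, (cx,cy)=(0.3926,-0.9197)
member 3 (1-3): L=0.8246, (cx,cy)=(0.9920,0.1261)
member 4 (2-3): L=1.2484, (cx,cy)=(0.2812,0.9597)
member 5 (2-4): L=0.7960, (cx,cy)=(1.0000,0.0000)
member 6 (3-4): L=1.2780, (cx,cy)=(0.3482,-0.9374)
member 7 (3-5): L=0.9423, (cx,cy)=(0.9997,-0.0244)
member 8 (4-5): L=1.2758, (cx,cy)=(0.3896,0.9210)
solve A·x = −loads:
  F[0-1] = -412.0523 N (compression)
  F[0-2] = +3494.7451 N (tension)
  F[1-2] = -3580.1894 N (compression)
  F[1-3] = -2105.9805 N (compression)
  F[2-3] = +3431.1521 N (tension)
  F[2-4] = +1124.4306 N (tension)
  F[3-4] = -3229.2093 N (compression)
  F[3-5] = +0.0000 N (tension)
  F[4-5] = -0.0000 N (compression)
  Rx@0 = -3340.9900 N
  Ry@0 = +382.2911 N
  Ry@4 = +3027.1189 N

-412.052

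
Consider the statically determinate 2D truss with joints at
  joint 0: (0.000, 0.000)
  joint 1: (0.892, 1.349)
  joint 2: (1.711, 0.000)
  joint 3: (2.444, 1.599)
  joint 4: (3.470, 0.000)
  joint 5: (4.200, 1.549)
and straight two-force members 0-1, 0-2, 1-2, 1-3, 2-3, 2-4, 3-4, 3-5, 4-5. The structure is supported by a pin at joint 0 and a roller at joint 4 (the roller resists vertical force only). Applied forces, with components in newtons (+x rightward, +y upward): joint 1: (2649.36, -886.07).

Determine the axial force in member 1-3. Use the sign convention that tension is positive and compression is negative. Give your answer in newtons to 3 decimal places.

N=6 nodes, M=9 members, R=3 reactions → 2N=12, M+R=12
member 0 (0-1): L=1.6172, (cx,cy)=(0.5516,0.8341)
member 1 (0-2): L=1.7110, (cx,cy)=(1.0000,0.0000)
member 2 (1-2): L=1.5782, (cx,cy)=(0.5190,-0.8548)
member 3 (1-3): L=1.5720, (cx,cy)=(0.9873,0.1590)
member 4 (2-3): L=1.7590, (cx,cy)=(0.4167,0.9090)
member 5 (2-4): L=1.7590, (cx,cy)=(1.0000,0.0000)
member 6 (3-4): L=1.8999, (cx,cy)=(0.5400,-0.8416)
member 7 (3-5): L=1.7567, (cx,cy)=(0.9996,-0.0285)
member 8 (4-5): L=1.7124, (cx,cy)=(0.4263,0.9046)
solve A·x = −loads:
  F[0-1] = +445.5753 N (tension)
  F[0-2] = +2403.5998 N (tension)
  F[1-2] = -1752.9100 N (compression)
  F[1-3] = -1513.1644 N (compression)
  F[2-3] = +1648.3176 N (tension)
  F[2-4] = +807.0308 N (tension)
  F[3-4] = -1494.3932 N (compression)
  F[3-5] = -0.0000 N (compression)
  F[4-5] = +0.0000 N (tension)
  Rx@0 = -2649.3600 N
  Ry@0 = -371.6709 N
  Ry@4 = +1257.7409 N

-1513.164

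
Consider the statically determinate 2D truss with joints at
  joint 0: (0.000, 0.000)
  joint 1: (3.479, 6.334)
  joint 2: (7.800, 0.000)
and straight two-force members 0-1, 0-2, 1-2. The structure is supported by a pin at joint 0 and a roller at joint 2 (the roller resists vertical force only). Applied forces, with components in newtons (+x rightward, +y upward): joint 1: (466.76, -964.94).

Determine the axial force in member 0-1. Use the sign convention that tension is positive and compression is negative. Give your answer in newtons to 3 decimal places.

-177.434

N=3 nodes, M=3 members, R=3 reactions → 2N=6, M+R=6
member 0 (0-1): L=7.2265, (cx,cy)=(0.4814,0.8765)
member 1 (0-2): L=7.8000, (cx,cy)=(1.0000,0.0000)
member 2 (1-2): L=7.6675, (cx,cy)=(0.5635,-0.8261)
solve A·x = −loads:
  F[0-1] = -177.4337 N (compression)
  F[0-2] = +552.1800 N (tension)
  F[1-2] = -979.8292 N (compression)
  Rx@0 = -466.7600 N
  Ry@0 = +155.5190 N
  Ry@2 = +809.4210 N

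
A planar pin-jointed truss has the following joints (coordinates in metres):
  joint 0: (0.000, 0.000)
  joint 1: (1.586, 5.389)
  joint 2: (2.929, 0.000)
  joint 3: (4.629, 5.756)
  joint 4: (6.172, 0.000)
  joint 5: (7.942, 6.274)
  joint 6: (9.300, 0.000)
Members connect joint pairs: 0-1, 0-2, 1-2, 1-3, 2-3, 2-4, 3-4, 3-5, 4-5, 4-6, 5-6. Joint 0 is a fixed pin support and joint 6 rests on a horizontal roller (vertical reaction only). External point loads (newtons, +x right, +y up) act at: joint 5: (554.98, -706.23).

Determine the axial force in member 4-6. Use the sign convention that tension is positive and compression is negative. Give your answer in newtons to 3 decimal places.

211.580

N=7 nodes, M=11 members, R=3 reactions → 2N=14, M+R=14
member 0 (0-1): L=5.6175, (cx,cy)=(0.2823,0.9593)
member 1 (0-2): L=2.9290, (cx,cy)=(1.0000,0.0000)
member 2 (1-2): L=5.5538, (cx,cy)=(0.2418,-0.9703)
member 3 (1-3): L=3.0651, (cx,cy)=(0.9928,0.1197)
member 4 (2-3): L=6.0018, (cx,cy)=(0.2832,0.9590)
member 5 (2-4): L=3.2430, (cx,cy)=(1.0000,0.0000)
member 6 (3-4): L=5.9592, (cx,cy)=(0.2589,-0.9659)
member 7 (3-5): L=3.3533, (cx,cy)=(0.9880,0.1545)
member 8 (4-5): L=6.5189, (cx,cy)=(0.2715,0.9624)
member 9 (4-6): L=3.1280, (cx,cy)=(1.0000,0.0000)
member 10 (5-6): L=6.4193, (cx,cy)=(0.2115,-0.9774)
solve A·x = −loads:
  F[0-1] = +282.7822 N (tension)
  F[0-2] = +475.1421 N (tension)
  F[1-2] = -261.7835 N (compression)
  F[1-3] = +144.1785 N (tension)
  F[2-3] = +264.8614 N (tension)
  F[2-4] = +336.8172 N (tension)
  F[3-4] = -235.6635 N (compression)
  F[3-5] = +282.5742 N (tension)
  F[4-5] = +236.5116 N (tension)
  F[4-6] = +211.5804 N (tension)
  F[5-6] = -1000.1439 N (compression)
  Rx@0 = -554.9800 N
  Ry@0 = -271.2779 N
  Ry@6 = +977.5079 N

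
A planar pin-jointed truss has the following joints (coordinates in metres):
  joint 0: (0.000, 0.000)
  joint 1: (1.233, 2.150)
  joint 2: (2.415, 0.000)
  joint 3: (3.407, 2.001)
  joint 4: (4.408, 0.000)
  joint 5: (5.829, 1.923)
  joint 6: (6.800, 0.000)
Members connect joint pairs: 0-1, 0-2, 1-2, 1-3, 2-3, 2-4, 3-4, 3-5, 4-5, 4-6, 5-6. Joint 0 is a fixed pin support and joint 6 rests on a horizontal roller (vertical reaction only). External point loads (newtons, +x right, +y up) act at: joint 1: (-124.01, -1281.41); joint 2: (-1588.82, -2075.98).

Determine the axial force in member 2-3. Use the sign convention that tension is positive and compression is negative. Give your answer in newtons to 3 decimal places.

887.632

N=7 nodes, M=11 members, R=3 reactions → 2N=14, M+R=14
member 0 (0-1): L=2.4785, (cx,cy)=(0.4975,0.8675)
member 1 (0-2): L=2.4150, (cx,cy)=(1.0000,0.0000)
member 2 (1-2): L=2.4535, (cx,cy)=(0.4818,-0.8763)
member 3 (1-3): L=2.1791, (cx,cy)=(0.9977,-0.0684)
member 4 (2-3): L=2.2334, (cx,cy)=(0.4442,0.8959)
member 5 (2-4): L=1.9930, (cx,cy)=(1.0000,0.0000)
member 6 (3-4): L=2.2374, (cx,cy)=(0.4474,-0.8943)
member 7 (3-5): L=2.4233, (cx,cy)=(0.9995,-0.0322)
member 8 (4-5): L=2.3911, (cx,cy)=(0.5943,0.8042)
member 9 (4-6): L=2.3920, (cx,cy)=(1.0000,0.0000)
member 10 (5-6): L=2.1542, (cx,cy)=(0.4507,-0.8927)
solve A·x = −loads:
  F[0-1] = -2797.7502 N (compression)
  F[0-2] = -320.9903 N (compression)
  F[1-2] = +1461.4954 N (tension)
  F[1-3] = -1976.5490 N (compression)
  F[2-3] = +887.6318 N (tension)
  F[2-4] = +1577.6669 N (tension)
  F[3-4] = -999.6374 N (compression)
  F[3-5] = -1131.0228 N (compression)
  F[4-5] = +1111.6174 N (tension)
  F[4-6] = +469.8059 N (tension)
  F[5-6] = -1042.3037 N (compression)
  Rx@0 = +1712.8300 N
  Ry@0 = +2426.9711 N
  Ry@6 = +930.4189 N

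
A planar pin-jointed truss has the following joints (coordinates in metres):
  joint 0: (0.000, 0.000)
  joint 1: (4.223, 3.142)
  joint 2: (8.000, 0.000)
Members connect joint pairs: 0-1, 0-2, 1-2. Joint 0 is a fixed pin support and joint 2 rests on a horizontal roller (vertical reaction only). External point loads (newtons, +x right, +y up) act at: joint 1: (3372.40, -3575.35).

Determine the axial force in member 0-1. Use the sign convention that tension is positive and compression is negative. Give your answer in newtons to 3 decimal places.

N=3 nodes, M=3 members, R=3 reactions → 2N=6, M+R=6
member 0 (0-1): L=5.2636, (cx,cy)=(0.8023,0.5969)
member 1 (0-2): L=8.0000, (cx,cy)=(1.0000,0.0000)
member 2 (1-2): L=4.9130, (cx,cy)=(0.7688,-0.6395)
solve A·x = −loads:
  F[0-1] = -608.9571 N (compression)
  F[0-2] = +3860.9643 N (tension)
  F[1-2] = -5022.2518 N (compression)
  Rx@0 = -3372.4000 N
  Ry@0 = +363.5020 N
  Ry@2 = +3211.8480 N

-608.957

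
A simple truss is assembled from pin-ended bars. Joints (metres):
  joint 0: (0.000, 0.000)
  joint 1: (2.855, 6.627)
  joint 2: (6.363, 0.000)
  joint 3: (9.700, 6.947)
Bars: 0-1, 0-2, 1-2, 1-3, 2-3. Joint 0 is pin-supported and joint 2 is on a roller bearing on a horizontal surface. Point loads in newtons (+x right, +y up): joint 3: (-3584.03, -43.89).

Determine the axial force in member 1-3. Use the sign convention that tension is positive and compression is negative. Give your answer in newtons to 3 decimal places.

-3648.776

N=4 nodes, M=5 members, R=3 reactions → 2N=8, M+R=8
member 0 (0-1): L=7.2158, (cx,cy)=(0.3957,0.9184)
member 1 (0-2): L=6.3630, (cx,cy)=(1.0000,0.0000)
member 2 (1-2): L=7.4982, (cx,cy)=(0.4678,-0.8838)
member 3 (1-3): L=6.8525, (cx,cy)=(0.9989,0.0467)
member 4 (2-3): L=7.7069, (cx,cy)=(0.4330,0.9014)
solve A·x = −loads:
  F[0-1] = -4235.5899 N (compression)
  F[0-2] = -1908.1847 N (compression)
  F[1-2] = +4208.5539 N (tension)
  F[1-3] = -3648.7762 N (compression)
  F[2-3] = +140.3398 N (tension)
  Rx@0 = +3584.0300 N
  Ry@0 = +3889.9569 N
  Ry@2 = -3846.0669 N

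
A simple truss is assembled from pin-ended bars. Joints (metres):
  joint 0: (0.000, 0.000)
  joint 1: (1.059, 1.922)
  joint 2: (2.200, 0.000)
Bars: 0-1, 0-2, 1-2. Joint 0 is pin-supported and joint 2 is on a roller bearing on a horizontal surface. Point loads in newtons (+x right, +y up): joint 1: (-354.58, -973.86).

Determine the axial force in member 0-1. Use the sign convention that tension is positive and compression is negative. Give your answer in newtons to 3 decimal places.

N=3 nodes, M=3 members, R=3 reactions → 2N=6, M+R=6
member 0 (0-1): L=2.1944, (cx,cy)=(0.4826,0.8759)
member 1 (0-2): L=2.2000, (cx,cy)=(1.0000,0.0000)
member 2 (1-2): L=2.2352, (cx,cy)=(0.5105,-0.8599)
solve A·x = −loads:
  F[0-1] = -930.3570 N (compression)
  F[0-2] = +94.3948 N (tension)
  F[1-2] = -184.9150 N (compression)
  Rx@0 = +354.5800 N
  Ry@0 = +814.8532 N
  Ry@2 = +159.0068 N

-930.357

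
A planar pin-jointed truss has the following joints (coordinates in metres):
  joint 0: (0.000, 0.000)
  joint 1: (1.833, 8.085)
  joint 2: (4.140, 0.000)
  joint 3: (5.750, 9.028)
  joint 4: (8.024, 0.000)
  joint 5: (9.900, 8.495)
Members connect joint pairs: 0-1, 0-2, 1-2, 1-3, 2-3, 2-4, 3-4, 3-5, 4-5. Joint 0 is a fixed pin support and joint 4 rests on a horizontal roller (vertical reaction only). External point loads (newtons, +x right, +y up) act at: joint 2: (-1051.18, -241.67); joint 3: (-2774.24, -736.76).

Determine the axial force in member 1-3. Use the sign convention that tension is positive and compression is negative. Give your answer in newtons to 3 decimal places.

-1698.870

N=6 nodes, M=9 members, R=3 reactions → 2N=12, M+R=12
member 0 (0-1): L=8.2902, (cx,cy)=(0.2211,0.9753)
member 1 (0-2): L=4.1400, (cx,cy)=(1.0000,0.0000)
member 2 (1-2): L=8.4077, (cx,cy)=(0.2744,-0.9616)
member 3 (1-3): L=4.0289, (cx,cy)=(0.9722,0.2341)
member 4 (2-3): L=9.1704, (cx,cy)=(0.1756,0.9845)
member 5 (2-4): L=3.8840, (cx,cy)=(1.0000,0.0000)
member 6 (3-4): L=9.3100, (cx,cy)=(0.2443,-0.9697)
member 7 (3-5): L=4.1841, (cx,cy)=(0.9919,-0.1274)
member 8 (4-5): L=8.6997, (cx,cy)=(0.2156,0.9765)
solve A·x = −loads:
  F[0-1] = -3534.6251 N (compression)
  F[0-2] = -3043.8970 N (compression)
  F[1-2] = +3171.2264 N (tension)
  F[1-3] = -1698.8699 N (compression)
  F[2-3] = -2852.1383 N (compression)
  F[2-4] = -621.8270 N (compression)
  F[3-4] = +2545.8228 N (tension)
  F[3-5] = -0.0000 N (tension)
  F[4-5] = +0.0000 N (tension)
  Rx@0 = +3825.4200 N
  Ry@0 = +3447.1432 N
  Ry@4 = -2468.7132 N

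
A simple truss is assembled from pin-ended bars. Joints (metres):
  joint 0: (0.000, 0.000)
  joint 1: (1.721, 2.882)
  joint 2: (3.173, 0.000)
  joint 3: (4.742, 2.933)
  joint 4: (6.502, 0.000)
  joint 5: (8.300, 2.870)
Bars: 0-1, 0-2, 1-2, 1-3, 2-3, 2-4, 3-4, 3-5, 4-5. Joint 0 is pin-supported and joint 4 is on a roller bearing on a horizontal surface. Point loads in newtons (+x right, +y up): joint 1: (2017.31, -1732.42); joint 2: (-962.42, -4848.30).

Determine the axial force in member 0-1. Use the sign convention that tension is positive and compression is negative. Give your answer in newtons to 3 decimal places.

-3333.469

N=6 nodes, M=9 members, R=3 reactions → 2N=12, M+R=12
member 0 (0-1): L=3.3567, (cx,cy)=(0.5127,0.8586)
member 1 (0-2): L=3.1730, (cx,cy)=(1.0000,0.0000)
member 2 (1-2): L=3.2271, (cx,cy)=(0.4499,-0.8931)
member 3 (1-3): L=3.0214, (cx,cy)=(0.9999,0.0169)
member 4 (2-3): L=3.3263, (cx,cy)=(0.4717,0.8818)
member 5 (2-4): L=3.3290, (cx,cy)=(1.0000,0.0000)
member 6 (3-4): L=3.4205, (cx,cy)=(0.5145,-0.8575)
member 7 (3-5): L=3.5586, (cx,cy)=(0.9998,-0.0177)
member 8 (4-5): L=3.3867, (cx,cy)=(0.5309,0.8474)
solve A·x = −loads:
  F[0-1] = -3333.4688 N (compression)
  F[0-2] = +2763.9542 N (tension)
  F[1-2] = +1184.3422 N (tension)
  F[1-3] = -4259.8622 N (compression)
  F[2-3] = +4298.9089 N (tension)
  F[2-4] = +2231.4783 N (tension)
  F[3-4] = -4336.8517 N (compression)
  F[3-5] = +0.0000 N (tension)
  F[4-5] = -0.0000 N (compression)
  Rx@0 = -1054.8900 N
  Ry@0 = +2862.0122 N
  Ry@4 = +3718.7078 N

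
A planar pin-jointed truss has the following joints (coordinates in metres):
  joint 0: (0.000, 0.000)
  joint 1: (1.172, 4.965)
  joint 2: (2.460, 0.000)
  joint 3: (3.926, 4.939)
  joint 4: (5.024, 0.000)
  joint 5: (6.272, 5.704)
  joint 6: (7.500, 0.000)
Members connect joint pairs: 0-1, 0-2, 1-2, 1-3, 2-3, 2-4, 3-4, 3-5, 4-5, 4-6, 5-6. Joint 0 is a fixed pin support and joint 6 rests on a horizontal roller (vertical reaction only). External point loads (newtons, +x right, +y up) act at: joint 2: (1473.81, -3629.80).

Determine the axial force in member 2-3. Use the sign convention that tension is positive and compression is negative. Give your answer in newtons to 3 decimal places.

1229.983

N=7 nodes, M=11 members, R=3 reactions → 2N=14, M+R=14
member 0 (0-1): L=5.1015, (cx,cy)=(0.2297,0.9733)
member 1 (0-2): L=2.4600, (cx,cy)=(1.0000,0.0000)
member 2 (1-2): L=5.1293, (cx,cy)=(0.2511,-0.9680)
member 3 (1-3): L=2.7541, (cx,cy)=(1.0000,-0.0094)
member 4 (2-3): L=5.1520, (cx,cy)=(0.2846,0.9587)
member 5 (2-4): L=2.5640, (cx,cy)=(1.0000,0.0000)
member 6 (3-4): L=5.0596, (cx,cy)=(0.2170,-0.9762)
member 7 (3-5): L=2.4676, (cx,cy)=(0.9507,0.3100)
member 8 (4-5): L=5.8389, (cx,cy)=(0.2137,0.9769)
member 9 (4-6): L=2.4760, (cx,cy)=(1.0000,0.0000)
member 10 (5-6): L=5.8347, (cx,cy)=(0.2105,-0.9776)
solve A·x = −loads:
  F[0-1] = -2506.2621 N (compression)
  F[0-2] = +2049.5950 N (tension)
  F[1-2] = +2531.7815 N (tension)
  F[1-3] = -1211.5800 N (compression)
  F[2-3] = +1229.9830 N (tension)
  F[2-4] = +861.5333 N (tension)
  F[3-4] = -1405.5416 N (compression)
  F[3-5] = -585.3512 N (compression)
  F[4-5] = +1404.5019 N (tension)
  F[4-6] = +256.3158 N (tension)
  F[5-6] = -1217.8527 N (compression)
  Rx@0 = -1473.8100 N
  Ry@0 = +2439.2256 N
  Ry@6 = +1190.5744 N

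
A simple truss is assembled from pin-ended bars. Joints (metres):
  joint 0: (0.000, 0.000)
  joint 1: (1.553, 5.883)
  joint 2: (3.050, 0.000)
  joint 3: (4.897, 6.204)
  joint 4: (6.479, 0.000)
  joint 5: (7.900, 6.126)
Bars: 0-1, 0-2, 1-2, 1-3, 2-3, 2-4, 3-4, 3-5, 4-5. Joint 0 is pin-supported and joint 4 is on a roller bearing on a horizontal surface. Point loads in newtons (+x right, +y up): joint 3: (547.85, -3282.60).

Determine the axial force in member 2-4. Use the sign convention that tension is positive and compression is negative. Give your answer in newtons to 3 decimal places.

N=6 nodes, M=9 members, R=3 reactions → 2N=12, M+R=12
member 0 (0-1): L=6.0845, (cx,cy)=(0.2552,0.9669)
member 1 (0-2): L=3.0500, (cx,cy)=(1.0000,0.0000)
member 2 (1-2): L=6.0705, (cx,cy)=(0.2466,-0.9691)
member 3 (1-3): L=3.3594, (cx,cy)=(0.9954,0.0956)
member 4 (2-3): L=6.4731, (cx,cy)=(0.2853,0.9584)
member 5 (2-4): L=3.4290, (cx,cy)=(1.0000,0.0000)
member 6 (3-4): L=6.4025, (cx,cy)=(0.2471,-0.9690)
member 7 (3-5): L=3.0040, (cx,cy)=(0.9997,-0.0260)
member 8 (4-5): L=6.2886, (cx,cy)=(0.2260,0.9741)
solve A·x = −loads:
  F[0-1] = -286.4138 N (compression)
  F[0-2] = +620.9535 N (tension)
  F[1-2] = +271.8704 N (tension)
  F[1-3] = -140.7919 N (compression)
  F[2-3] = -274.9024 N (compression)
  F[2-4] = +766.4369 N (tension)
  F[3-4] = -3101.8533 N (compression)
  F[3-5] = -0.0000 N (compression)
  F[4-5] = +0.0000 N (tension)
  Rx@0 = -547.8500 N
  Ry@0 = +276.9273 N
  Ry@4 = +3005.6727 N

766.437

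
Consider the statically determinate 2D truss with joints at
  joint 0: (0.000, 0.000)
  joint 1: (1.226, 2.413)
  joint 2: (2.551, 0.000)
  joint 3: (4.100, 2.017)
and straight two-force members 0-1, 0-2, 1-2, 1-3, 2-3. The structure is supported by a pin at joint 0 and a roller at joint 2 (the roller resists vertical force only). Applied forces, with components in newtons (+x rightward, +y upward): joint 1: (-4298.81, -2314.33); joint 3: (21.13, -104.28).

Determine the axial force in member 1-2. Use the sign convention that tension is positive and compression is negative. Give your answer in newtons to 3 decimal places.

N=4 nodes, M=5 members, R=3 reactions → 2N=8, M+R=8
member 0 (0-1): L=2.7066, (cx,cy)=(0.4530,0.8915)
member 1 (0-2): L=2.5510, (cx,cy)=(1.0000,0.0000)
member 2 (1-2): L=2.7529, (cx,cy)=(0.4813,-0.8765)
member 3 (1-3): L=2.9012, (cx,cy)=(0.9906,-0.1365)
member 4 (2-3): L=2.5432, (cx,cy)=(0.6091,0.7931)
solve A·x = −loads:
  F[0-1] = -5819.5732 N (compression)
  F[0-2] = -1641.5995 N (compression)
  F[1-2] = +3264.3643 N (tension)
  F[1-3] = +92.3936 N (tension)
  F[2-3] = -115.5816 N (compression)
  Rx@0 = +4277.6800 N
  Ry@0 = +5188.3053 N
  Ry@2 = -2769.6953 N

3264.364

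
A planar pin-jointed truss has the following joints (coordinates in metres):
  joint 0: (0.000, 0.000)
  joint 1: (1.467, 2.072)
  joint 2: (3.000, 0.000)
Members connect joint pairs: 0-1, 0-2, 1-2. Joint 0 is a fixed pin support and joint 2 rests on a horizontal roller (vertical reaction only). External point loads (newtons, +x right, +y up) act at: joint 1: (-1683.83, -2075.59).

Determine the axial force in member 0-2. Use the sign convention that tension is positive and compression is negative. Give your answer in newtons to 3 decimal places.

N=3 nodes, M=3 members, R=3 reactions → 2N=6, M+R=6
member 0 (0-1): L=2.5388, (cx,cy)=(0.5778,0.8161)
member 1 (0-2): L=3.0000, (cx,cy)=(1.0000,0.0000)
member 2 (1-2): L=2.5775, (cx,cy)=(0.5948,-0.8039)
solve A·x = −loads:
  F[0-1] = -2724.4947 N (compression)
  F[0-2] = -109.5013 N (compression)
  F[1-2] = +184.1061 N (tension)
  Rx@0 = +1683.8300 N
  Ry@0 = +2223.5917 N
  Ry@2 = -148.0017 N

-109.501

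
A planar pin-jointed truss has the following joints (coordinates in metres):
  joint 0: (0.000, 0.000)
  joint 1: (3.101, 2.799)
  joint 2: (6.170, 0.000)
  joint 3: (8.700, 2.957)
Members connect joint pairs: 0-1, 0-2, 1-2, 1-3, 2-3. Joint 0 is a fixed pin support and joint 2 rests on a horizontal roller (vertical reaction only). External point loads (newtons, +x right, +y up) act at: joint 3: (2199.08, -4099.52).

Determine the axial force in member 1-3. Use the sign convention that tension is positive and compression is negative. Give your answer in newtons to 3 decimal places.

N=4 nodes, M=5 members, R=3 reactions → 2N=8, M+R=8
member 0 (0-1): L=4.1774, (cx,cy)=(0.7423,0.6700)
member 1 (0-2): L=6.1700, (cx,cy)=(1.0000,0.0000)
member 2 (1-2): L=4.1537, (cx,cy)=(0.7389,-0.6739)
member 3 (1-3): L=5.6012, (cx,cy)=(0.9996,0.0282)
member 4 (2-3): L=3.8916, (cx,cy)=(0.6501,0.7598)
solve A·x = −loads:
  F[0-1] = +4081.7571 N (tension)
  F[0-2] = -830.9276 N (compression)
  F[1-2] = -3813.7104 N (compression)
  F[1-3] = +5850.1361 N (tension)
  F[2-3] = -5612.4441 N (compression)
  Rx@0 = -2199.0800 N
  Ry@0 = -2734.9214 N
  Ry@2 = +6834.4414 N

5850.136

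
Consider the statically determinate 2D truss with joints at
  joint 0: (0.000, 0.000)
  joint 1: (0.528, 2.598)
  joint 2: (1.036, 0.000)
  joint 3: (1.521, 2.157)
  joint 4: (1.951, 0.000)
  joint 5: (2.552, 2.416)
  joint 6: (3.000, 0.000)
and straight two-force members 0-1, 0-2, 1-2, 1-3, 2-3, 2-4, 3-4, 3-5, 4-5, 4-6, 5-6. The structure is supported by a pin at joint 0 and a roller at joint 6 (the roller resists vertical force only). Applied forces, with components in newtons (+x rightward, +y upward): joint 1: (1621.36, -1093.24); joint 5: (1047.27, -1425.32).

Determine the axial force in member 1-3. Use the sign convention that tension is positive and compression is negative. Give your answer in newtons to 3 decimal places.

N=7 nodes, M=11 members, R=3 reactions → 2N=14, M+R=14
member 0 (0-1): L=2.6511, (cx,cy)=(0.1992,0.9800)
member 1 (0-2): L=1.0360, (cx,cy)=(1.0000,0.0000)
member 2 (1-2): L=2.6472, (cx,cy)=(0.1919,-0.9814)
member 3 (1-3): L=1.0865, (cx,cy)=(0.9139,-0.4059)
member 4 (2-3): L=2.2109, (cx,cy)=(0.2194,0.9756)
member 5 (2-4): L=0.9150, (cx,cy)=(1.0000,0.0000)
member 6 (3-4): L=2.1994, (cx,cy)=(0.1955,-0.9807)
member 7 (3-5): L=1.0630, (cx,cy)=(0.9699,0.2436)
member 8 (4-5): L=2.4896, (cx,cy)=(0.2414,0.9704)
member 9 (4-6): L=1.0490, (cx,cy)=(1.0000,0.0000)
member 10 (5-6): L=2.4572, (cx,cy)=(0.1823,-0.9832)
solve A·x = −loads:
  F[0-1] = +1157.0003 N (tension)
  F[0-2] = +2438.1997 N (tension)
  F[1-2] = -1795.7560 N (compression)
  F[1-3] = -1144.8666 N (compression)
  F[2-3] = +1806.3819 N (tension)
  F[2-4] = +1697.3225 N (tension)
  F[3-4] = -2321.1555 N (compression)
  F[3-5] = -202.3551 N (compression)
  F[4-5] = +2345.7382 N (tension)
  F[4-6] = +677.2628 N (tension)
  F[5-6] = -3714.6435 N (compression)
  Rx@0 = -2668.6300 N
  Ry@0 = -1133.8217 N
  Ry@6 = +3652.3817 N

-1144.867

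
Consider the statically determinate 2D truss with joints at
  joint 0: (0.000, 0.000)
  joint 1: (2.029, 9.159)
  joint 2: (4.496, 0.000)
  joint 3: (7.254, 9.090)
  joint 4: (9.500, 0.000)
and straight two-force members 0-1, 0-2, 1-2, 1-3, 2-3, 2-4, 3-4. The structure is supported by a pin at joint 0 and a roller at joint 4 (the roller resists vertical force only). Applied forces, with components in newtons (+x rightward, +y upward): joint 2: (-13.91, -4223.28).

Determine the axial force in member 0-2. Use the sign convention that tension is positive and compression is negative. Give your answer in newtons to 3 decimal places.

N=5 nodes, M=7 members, R=3 reactions → 2N=10, M+R=10
member 0 (0-1): L=9.3811, (cx,cy)=(0.2163,0.9763)
member 1 (0-2): L=4.4960, (cx,cy)=(1.0000,0.0000)
member 2 (1-2): L=9.4854, (cx,cy)=(0.2601,-0.9656)
member 3 (1-3): L=5.2255, (cx,cy)=(0.9999,-0.0132)
member 4 (2-3): L=9.4992, (cx,cy)=(0.2903,0.9569)
member 5 (2-4): L=5.0040, (cx,cy)=(1.0000,0.0000)
member 6 (3-4): L=9.3634, (cx,cy)=(0.2399,-0.9708)
solve A·x = −loads:
  F[0-1] = -2278.4894 N (compression)
  F[0-2] = +478.8978 N (tension)
  F[1-2] = +2318.8289 N (tension)
  F[1-3] = -1095.9916 N (compression)
  F[2-3] = +2073.5732 N (tension)
  F[2-4] = +493.8538 N (tension)
  F[3-4] = -2058.8309 N (compression)
  Rx@0 = +13.9100 N
  Ry@0 = +2224.5572 N
  Ry@4 = +1998.7228 N

478.898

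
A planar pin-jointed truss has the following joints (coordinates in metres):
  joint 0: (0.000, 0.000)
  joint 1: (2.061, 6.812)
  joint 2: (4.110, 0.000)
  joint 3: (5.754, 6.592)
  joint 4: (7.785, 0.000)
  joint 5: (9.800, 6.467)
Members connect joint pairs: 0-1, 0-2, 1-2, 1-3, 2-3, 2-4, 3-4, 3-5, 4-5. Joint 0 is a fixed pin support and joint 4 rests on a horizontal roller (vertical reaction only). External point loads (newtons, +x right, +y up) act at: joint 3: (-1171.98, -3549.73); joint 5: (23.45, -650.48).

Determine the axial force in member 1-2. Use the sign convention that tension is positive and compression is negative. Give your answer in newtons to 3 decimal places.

1873.349

N=6 nodes, M=9 members, R=3 reactions → 2N=12, M+R=12
member 0 (0-1): L=7.1170, (cx,cy)=(0.2896,0.9572)
member 1 (0-2): L=4.1100, (cx,cy)=(1.0000,0.0000)
member 2 (1-2): L=7.1135, (cx,cy)=(0.2880,-0.9576)
member 3 (1-3): L=3.6995, (cx,cy)=(0.9982,-0.0595)
member 4 (2-3): L=6.7939, (cx,cy)=(0.2420,0.9703)
member 5 (2-4): L=3.6750, (cx,cy)=(1.0000,0.0000)
member 6 (3-4): L=6.8978, (cx,cy)=(0.2944,-0.9557)
member 7 (3-5): L=4.0479, (cx,cy)=(0.9995,-0.0309)
member 8 (4-5): L=6.7736, (cx,cy)=(0.2975,0.9547)
solve A·x = −loads:
  F[0-1] = -1808.0886 N (compression)
  F[0-2] = -624.9254 N (compression)
  F[1-2] = +1873.3492 N (tension)
  F[1-3] = -1065.0969 N (compression)
  F[2-3] = -1848.8989 N (compression)
  F[2-4] = +362.0813 N (tension)
  F[3-4] = -1910.7407 N (compression)
  F[3-5] = +224.0786 N (tension)
  F[4-5] = -674.0764 N (compression)
  Rx@0 = +1148.5300 N
  Ry@0 = +1730.6134 N
  Ry@4 = +2469.5966 N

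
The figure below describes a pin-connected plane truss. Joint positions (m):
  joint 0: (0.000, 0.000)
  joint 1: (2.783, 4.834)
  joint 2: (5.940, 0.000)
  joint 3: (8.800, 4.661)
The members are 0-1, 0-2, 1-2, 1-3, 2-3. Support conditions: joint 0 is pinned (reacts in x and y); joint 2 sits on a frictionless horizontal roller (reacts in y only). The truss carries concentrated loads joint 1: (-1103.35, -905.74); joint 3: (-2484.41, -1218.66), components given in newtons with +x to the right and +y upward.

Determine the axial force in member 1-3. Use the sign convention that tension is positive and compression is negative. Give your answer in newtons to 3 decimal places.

N=4 nodes, M=5 members, R=3 reactions → 2N=8, M+R=8
member 0 (0-1): L=5.5779, (cx,cy)=(0.4989,0.8666)
member 1 (0-2): L=5.9400, (cx,cy)=(1.0000,0.0000)
member 2 (1-2): L=5.7736, (cx,cy)=(0.5468,-0.8373)
member 3 (1-3): L=6.0195, (cx,cy)=(0.9996,-0.0287)
member 4 (2-3): L=5.4685, (cx,cy)=(0.5230,0.8523)
solve A·x = −loads:
  F[0-1] = -3163.9480 N (compression)
  F[0-2] = -2009.1528 N (compression)
  F[1-2] = +2251.7748 N (tension)
  F[1-3] = -1707.2358 N (compression)
  F[2-3] = -1487.3552 N (compression)
  Rx@0 = +3587.7600 N
  Ry@0 = +2742.0004 N
  Ry@2 = -617.6004 N

-1707.236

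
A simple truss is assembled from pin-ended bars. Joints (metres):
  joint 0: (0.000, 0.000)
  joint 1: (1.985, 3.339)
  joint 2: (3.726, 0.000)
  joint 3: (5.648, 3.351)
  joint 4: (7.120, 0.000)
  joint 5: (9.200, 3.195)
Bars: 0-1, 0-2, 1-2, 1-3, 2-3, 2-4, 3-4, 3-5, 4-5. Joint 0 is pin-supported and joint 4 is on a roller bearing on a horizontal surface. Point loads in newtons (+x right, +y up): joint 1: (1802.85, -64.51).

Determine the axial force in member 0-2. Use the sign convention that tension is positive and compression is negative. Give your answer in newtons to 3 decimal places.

1327.888

N=6 nodes, M=9 members, R=3 reactions → 2N=12, M+R=12
member 0 (0-1): L=3.8845, (cx,cy)=(0.5110,0.8596)
member 1 (0-2): L=3.7260, (cx,cy)=(1.0000,0.0000)
member 2 (1-2): L=3.7656, (cx,cy)=(0.4623,-0.8867)
member 3 (1-3): L=3.6630, (cx,cy)=(1.0000,0.0033)
member 4 (2-3): L=3.8631, (cx,cy)=(0.4975,0.8674)
member 5 (2-4): L=3.3940, (cx,cy)=(1.0000,0.0000)
member 6 (3-4): L=3.6601, (cx,cy)=(0.4022,-0.9156)
member 7 (3-5): L=3.5554, (cx,cy)=(0.9990,-0.0439)
member 8 (4-5): L=3.8124, (cx,cy)=(0.5456,0.8381)
solve A·x = −loads:
  F[0-1] = +929.4594 N (tension)
  F[0-2] = +1327.8883 N (tension)
  F[1-2] = -977.0135 N (compression)
  F[1-3] = -876.1814 N (compression)
  F[2-3] = +998.7036 N (tension)
  F[2-4] = +379.2896 N (tension)
  F[3-4] = -943.0841 N (compression)
  F[3-5] = -0.0000 N (compression)
  F[4-5] = +0.0000 N (tension)
  Rx@0 = -1802.8500 N
  Ry@0 = -798.9406 N
  Ry@4 = +863.4506 N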